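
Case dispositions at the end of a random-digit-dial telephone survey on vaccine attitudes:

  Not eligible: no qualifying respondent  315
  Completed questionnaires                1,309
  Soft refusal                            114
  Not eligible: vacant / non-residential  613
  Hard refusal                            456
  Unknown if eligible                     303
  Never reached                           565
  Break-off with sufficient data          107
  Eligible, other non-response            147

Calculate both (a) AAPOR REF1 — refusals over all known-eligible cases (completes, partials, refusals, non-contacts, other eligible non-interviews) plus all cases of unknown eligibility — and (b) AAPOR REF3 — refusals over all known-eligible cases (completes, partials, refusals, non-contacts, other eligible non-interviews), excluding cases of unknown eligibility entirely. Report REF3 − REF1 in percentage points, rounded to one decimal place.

2.1

Refused = 456 + 114 = 570
Out of scope = 315 + 613 = 928
Num → 570
Denominator → 1309 + 107 + 570 + 565 + 147 + 303 = 3001
REF1 = 570 / 3001 = 0.1899
Denominator → 1309 + 107 + 570 + 565 + 147 = 2698
REF3 = 570 / 2698 = 0.2113
Difference = 21.13 − 18.99 = 2.14 percentage points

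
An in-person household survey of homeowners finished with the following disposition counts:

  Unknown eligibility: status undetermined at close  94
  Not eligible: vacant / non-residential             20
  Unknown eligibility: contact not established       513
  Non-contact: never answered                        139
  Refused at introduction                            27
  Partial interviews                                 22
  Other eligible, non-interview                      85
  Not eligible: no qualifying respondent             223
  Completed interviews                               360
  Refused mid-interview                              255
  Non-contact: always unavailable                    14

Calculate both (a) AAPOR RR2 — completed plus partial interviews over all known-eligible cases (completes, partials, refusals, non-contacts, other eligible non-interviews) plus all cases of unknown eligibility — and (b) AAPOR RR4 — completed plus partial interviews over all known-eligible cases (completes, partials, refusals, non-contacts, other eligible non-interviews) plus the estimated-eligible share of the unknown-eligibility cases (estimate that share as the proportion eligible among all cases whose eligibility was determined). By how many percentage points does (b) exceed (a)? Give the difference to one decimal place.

2.4

Refused = 27 + 255 = 282
Never reached = 139 + 14 = 153
Eligibility not determined = 513 + 94 = 607
Out of scope = 223 + 20 = 243
Numerator = 360 + 22 = 382
Base = 360 + 22 + 282 + 153 + 85 + 607 = 1509
RR2 = 382 / 1509 = 0.2531
Eligible (known) = 360 + 22 + 282 + 153 + 85 = 902
e = 902 / (902 + 243) = 902 / 1145 = 0.7878
Eligible share of unknowns = 0.7878 × 607 = 478.19
Base = 902 + 478.19 = 1380.19
RR4 = 382 / 1380.19 = 0.2768
Difference = 27.68 − 25.31 = 2.37 percentage points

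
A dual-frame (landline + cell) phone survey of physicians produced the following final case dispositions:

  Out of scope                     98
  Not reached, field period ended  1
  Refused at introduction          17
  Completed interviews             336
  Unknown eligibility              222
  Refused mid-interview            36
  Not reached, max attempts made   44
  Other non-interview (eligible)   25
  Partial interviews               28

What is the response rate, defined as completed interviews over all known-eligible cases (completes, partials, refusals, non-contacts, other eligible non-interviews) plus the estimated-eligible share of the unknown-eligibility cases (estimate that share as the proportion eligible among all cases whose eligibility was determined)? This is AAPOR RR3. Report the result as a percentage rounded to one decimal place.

Refusal or break-off = 17 + 36 = 53
No answer / not reached = 1 + 44 = 45
Numerator: 336
Known eligible: 336 + 28 + 53 + 45 + 25 = 487
e = 487 / (487 + 98) = 487 / 585 = 0.8325
Estimated eligible among unknowns: 0.8325 × 222 = 184.81
Denom: 487 + 184.81 = 671.81
RR3 = 336 / 671.81 = 0.5001

50.0%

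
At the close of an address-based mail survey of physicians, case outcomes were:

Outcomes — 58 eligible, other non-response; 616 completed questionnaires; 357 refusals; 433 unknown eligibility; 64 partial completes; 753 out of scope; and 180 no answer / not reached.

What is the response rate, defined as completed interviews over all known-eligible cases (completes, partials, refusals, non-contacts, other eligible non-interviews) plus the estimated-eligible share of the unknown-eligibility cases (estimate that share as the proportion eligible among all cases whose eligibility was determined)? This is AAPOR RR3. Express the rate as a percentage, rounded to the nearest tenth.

39.8%

Top → 616
Known eligible → 616 + 64 + 357 + 180 + 58 = 1275
e = 1275 / (1275 + 753) = 1275 / 2028 = 0.6287
e × U → 0.6287 × 433 = 272.23
Denom → 1275 + 272.23 = 1547.23
RR3 = 616 / 1547.23 = 0.3981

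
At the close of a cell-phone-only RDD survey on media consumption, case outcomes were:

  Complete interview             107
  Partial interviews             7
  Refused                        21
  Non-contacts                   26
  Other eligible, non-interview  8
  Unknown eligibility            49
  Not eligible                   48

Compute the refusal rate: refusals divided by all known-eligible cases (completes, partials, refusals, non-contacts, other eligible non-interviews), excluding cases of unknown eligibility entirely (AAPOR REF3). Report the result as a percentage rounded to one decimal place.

Num = 21
Denominator = 107 + 7 + 21 + 26 + 8 = 169
REF3 = 21 / 169 = 0.1243

12.4%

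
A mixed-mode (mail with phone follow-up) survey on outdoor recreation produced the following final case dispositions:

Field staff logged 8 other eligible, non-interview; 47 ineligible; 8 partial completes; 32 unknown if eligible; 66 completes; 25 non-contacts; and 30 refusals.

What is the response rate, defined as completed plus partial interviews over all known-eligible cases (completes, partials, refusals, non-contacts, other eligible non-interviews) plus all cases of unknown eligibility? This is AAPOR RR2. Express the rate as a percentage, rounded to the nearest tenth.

43.8%

Numerator → 66 + 8 = 74
Base → 66 + 8 + 30 + 25 + 8 + 32 = 169
RR2 = 74 / 169 = 0.4379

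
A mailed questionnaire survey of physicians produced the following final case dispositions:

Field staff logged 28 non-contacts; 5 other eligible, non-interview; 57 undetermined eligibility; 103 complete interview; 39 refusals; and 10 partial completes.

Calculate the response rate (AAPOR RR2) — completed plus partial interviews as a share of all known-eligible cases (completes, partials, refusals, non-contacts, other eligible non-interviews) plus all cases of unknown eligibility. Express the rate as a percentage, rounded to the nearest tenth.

46.7%

Numerator: 103 + 10 = 113
Base: 103 + 10 + 39 + 28 + 5 + 57 = 242
RR2 = 113 / 242 = 0.4669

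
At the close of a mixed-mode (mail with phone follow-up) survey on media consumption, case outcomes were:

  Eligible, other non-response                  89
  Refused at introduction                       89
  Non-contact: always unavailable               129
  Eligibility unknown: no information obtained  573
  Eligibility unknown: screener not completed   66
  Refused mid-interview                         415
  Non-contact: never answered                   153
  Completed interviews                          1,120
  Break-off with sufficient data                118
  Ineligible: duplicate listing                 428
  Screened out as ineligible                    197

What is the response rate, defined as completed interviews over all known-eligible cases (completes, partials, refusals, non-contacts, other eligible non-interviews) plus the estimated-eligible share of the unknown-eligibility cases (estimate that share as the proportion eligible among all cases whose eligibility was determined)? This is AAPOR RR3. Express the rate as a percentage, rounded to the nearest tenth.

Declined to participate = 89 + 415 = 504
No contact after all attempts = 153 + 129 = 282
Eligibility not determined = 66 + 573 = 639
Not eligible = 197 + 428 = 625
Numerator → 1120
Eligible (known) → 1120 + 118 + 504 + 282 + 89 = 2113
e = 2113 / (2113 + 625) = 2113 / 2738 = 0.7717
e × U → 0.7717 × 639 = 493.12
Base → 2113 + 493.12 = 2606.12
RR3 = 1120 / 2606.12 = 0.4298

43.0%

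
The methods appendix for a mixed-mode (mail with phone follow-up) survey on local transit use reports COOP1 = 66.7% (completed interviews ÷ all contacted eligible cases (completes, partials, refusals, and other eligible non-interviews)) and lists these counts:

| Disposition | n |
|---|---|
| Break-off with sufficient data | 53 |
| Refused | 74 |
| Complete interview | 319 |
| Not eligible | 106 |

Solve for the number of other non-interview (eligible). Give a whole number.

COOP1 = 319 / D = 0.667
D = 319 / 0.667 = 478.3
Rest of base = 446
other non-interview (eligible) = 478.3 − 446 ≈ 32

32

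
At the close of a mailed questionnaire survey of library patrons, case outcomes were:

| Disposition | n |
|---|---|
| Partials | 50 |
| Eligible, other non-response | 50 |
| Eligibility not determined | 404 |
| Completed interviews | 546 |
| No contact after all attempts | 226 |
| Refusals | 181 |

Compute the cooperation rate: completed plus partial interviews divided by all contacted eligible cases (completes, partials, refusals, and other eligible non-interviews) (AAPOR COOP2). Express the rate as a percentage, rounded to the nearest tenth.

Top → 546 + 50 = 596
Denom → 546 + 50 + 181 + 50 = 827
COOP2 = 596 / 827 = 0.7207

72.1%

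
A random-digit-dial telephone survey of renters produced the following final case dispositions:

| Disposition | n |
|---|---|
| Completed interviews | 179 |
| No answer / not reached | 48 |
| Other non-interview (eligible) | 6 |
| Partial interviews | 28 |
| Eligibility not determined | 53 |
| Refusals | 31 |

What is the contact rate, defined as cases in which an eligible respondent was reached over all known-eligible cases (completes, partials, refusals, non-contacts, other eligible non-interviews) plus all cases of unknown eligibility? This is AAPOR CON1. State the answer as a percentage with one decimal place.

70.7%

Numerator = 179 + 28 + 31 + 6 = 244
Denominator = 179 + 28 + 31 + 48 + 6 + 53 = 345
CON1 = 244 / 345 = 0.7072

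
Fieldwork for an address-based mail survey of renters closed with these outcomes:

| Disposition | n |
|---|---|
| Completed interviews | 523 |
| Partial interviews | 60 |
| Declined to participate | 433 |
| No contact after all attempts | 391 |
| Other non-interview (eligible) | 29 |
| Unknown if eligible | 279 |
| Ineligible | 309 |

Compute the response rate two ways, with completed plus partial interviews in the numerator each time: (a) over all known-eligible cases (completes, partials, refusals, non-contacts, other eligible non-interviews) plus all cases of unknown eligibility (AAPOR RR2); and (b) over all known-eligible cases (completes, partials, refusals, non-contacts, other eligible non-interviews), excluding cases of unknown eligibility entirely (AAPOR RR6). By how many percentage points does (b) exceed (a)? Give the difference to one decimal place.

6.6

Num → 523 + 60 = 583
Base → 523 + 60 + 433 + 391 + 29 + 279 = 1715
RR2 = 583 / 1715 = 0.3399
Base → 523 + 60 + 433 + 391 + 29 = 1436
RR6 = 583 / 1436 = 0.4060
Difference = 40.60 − 33.99 = 6.61 percentage points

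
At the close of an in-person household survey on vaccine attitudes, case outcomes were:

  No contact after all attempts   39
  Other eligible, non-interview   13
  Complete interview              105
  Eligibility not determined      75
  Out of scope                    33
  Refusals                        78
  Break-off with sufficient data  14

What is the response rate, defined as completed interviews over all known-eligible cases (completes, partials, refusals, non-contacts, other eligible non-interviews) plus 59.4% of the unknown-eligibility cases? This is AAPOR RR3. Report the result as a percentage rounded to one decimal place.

35.8%

Numerator → 105
Known eligible → 105 + 14 + 78 + 39 + 13 = 249
e × U → 0.5940 × 75 = 44.55
Denominator → 249 + 44.55 = 293.55
RR3 = 105 / 293.55 = 0.3577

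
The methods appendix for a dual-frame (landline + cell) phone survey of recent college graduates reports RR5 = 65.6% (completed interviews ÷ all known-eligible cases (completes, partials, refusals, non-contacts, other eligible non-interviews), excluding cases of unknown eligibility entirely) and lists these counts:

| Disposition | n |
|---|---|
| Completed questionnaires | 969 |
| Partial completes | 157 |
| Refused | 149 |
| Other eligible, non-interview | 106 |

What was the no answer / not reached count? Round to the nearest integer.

RR5 = 969 / D = 0.656
D = 969 / 0.656 = 1477.1
Other denominator terms total 1381
no answer / not reached = 1477.1 − 1381 ≈ 96

96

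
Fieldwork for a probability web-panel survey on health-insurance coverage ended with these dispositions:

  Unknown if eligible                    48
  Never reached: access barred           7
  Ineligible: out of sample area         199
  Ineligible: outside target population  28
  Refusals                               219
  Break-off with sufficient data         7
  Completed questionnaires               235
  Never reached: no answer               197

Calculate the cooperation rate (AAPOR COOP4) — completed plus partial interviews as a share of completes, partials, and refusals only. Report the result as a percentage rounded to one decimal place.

No contact after all attempts = 197 + 7 = 204
Screened out, ineligible = 28 + 199 = 227
Numerator: 235 + 7 = 242
Denom: 235 + 7 + 219 = 461
COOP4 = 242 / 461 = 0.5249

52.5%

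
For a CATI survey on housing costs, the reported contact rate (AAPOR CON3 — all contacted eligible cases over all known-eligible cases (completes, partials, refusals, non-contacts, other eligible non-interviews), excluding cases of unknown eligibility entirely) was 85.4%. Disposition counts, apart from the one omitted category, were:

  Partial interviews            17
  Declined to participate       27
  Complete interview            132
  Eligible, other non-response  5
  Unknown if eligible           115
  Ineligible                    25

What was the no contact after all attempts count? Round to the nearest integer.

31

Num: 132 + 17 + 27 + 5 = 181
CON3 = 181 / D = 0.854
D = 181 / 0.854 = 211.9
Rest of base = 181
no contact after all attempts = 211.9 − 181 ≈ 31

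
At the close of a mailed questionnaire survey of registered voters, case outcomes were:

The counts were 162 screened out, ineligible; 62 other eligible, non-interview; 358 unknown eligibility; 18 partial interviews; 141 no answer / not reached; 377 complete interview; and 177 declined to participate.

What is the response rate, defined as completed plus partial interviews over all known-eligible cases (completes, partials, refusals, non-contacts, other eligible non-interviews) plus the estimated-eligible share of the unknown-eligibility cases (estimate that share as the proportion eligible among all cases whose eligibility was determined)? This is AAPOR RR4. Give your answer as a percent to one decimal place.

Num → 377 + 18 = 395
Eligible (known) → 377 + 18 + 177 + 141 + 62 = 775
e = 775 / (775 + 162) = 775 / 937 = 0.8271
e × U → 0.8271 × 358 = 296.10
Base → 775 + 296.10 = 1071.10
RR4 = 395 / 1071.10 = 0.3688

36.9%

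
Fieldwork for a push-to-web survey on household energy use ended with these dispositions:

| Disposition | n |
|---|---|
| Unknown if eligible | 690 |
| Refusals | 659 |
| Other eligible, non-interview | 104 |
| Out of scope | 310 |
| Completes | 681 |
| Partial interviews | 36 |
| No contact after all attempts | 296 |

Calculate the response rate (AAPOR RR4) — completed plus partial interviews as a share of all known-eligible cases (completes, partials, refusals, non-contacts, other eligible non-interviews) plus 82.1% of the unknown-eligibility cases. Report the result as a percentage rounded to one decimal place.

30.6%

Numerator → 681 + 36 = 717
Eligible (known) → 681 + 36 + 659 + 296 + 104 = 1776
Eligible share of unknowns → 0.8210 × 690 = 566.49
Denominator → 1776 + 566.49 = 2342.49
RR4 = 717 / 2342.49 = 0.3061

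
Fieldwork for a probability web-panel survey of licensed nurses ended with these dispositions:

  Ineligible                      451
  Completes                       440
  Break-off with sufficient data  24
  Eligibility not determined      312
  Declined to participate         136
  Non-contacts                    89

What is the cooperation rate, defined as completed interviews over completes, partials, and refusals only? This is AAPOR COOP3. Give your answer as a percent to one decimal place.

Numerator → 440
Base → 440 + 24 + 136 = 600
COOP3 = 440 / 600 = 0.7333

73.3%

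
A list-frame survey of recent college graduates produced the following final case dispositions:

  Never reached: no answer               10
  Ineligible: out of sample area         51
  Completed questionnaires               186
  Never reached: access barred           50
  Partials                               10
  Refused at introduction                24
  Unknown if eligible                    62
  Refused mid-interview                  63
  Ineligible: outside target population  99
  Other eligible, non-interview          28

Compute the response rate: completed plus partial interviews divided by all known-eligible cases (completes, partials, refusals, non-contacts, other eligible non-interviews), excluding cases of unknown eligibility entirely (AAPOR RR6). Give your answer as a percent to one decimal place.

52.8%

Refusal or break-off = 24 + 63 = 87
Never reached = 10 + 50 = 60
Screened out, ineligible = 99 + 51 = 150
Top: 186 + 10 = 196
Denominator: 186 + 10 + 87 + 60 + 28 = 371
RR6 = 196 / 371 = 0.5283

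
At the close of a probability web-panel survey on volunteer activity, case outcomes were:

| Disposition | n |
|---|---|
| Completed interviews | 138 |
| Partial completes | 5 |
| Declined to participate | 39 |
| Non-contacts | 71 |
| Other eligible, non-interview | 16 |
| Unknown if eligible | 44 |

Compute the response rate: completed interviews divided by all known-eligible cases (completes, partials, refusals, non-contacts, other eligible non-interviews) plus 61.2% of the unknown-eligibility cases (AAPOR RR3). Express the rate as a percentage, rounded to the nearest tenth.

46.6%

Numerator → 138
Known eligible → 138 + 5 + 39 + 71 + 16 = 269
e × U → 0.6120 × 44 = 26.93
Base → 269 + 26.93 = 295.93
RR3 = 138 / 295.93 = 0.4663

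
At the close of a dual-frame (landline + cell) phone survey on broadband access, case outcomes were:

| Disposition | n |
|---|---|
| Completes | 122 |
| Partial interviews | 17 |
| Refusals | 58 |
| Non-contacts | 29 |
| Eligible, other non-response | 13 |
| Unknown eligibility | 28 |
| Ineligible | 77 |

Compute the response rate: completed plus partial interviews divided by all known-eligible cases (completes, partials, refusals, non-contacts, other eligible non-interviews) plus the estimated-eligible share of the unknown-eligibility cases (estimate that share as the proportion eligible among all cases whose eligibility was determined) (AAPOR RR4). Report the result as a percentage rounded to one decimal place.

Top: 122 + 17 = 139
Determined eligible: 122 + 17 + 58 + 29 + 13 = 239
e = 239 / (239 + 77) = 239 / 316 = 0.7563
e × U: 0.7563 × 28 = 21.18
Denom: 239 + 21.18 = 260.18
RR4 = 139 / 260.18 = 0.5342

53.4%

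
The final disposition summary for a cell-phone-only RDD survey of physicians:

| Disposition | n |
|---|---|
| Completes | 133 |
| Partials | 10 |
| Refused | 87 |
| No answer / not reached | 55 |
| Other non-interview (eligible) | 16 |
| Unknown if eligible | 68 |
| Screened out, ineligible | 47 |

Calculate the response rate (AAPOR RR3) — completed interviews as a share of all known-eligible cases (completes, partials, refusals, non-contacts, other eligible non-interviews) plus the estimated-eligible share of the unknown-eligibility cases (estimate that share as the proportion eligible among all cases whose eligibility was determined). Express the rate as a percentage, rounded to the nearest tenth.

37.0%

Numerator = 133
Determined eligible = 133 + 10 + 87 + 55 + 16 = 301
e = 301 / (301 + 47) = 301 / 348 = 0.8649
Estimated eligible among unknowns = 0.8649 × 68 = 58.81
Denominator = 301 + 58.81 = 359.81
RR3 = 133 / 359.81 = 0.3696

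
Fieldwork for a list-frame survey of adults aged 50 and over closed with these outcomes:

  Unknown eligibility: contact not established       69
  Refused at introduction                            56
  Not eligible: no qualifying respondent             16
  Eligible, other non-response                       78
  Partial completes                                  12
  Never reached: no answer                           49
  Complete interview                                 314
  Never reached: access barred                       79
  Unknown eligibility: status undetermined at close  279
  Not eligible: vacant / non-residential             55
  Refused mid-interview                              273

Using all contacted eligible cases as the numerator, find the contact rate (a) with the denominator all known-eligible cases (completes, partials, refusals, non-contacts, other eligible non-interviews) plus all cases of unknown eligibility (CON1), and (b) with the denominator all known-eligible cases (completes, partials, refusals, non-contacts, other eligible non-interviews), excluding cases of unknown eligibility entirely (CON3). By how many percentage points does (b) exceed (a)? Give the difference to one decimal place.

24.5

Refusal or break-off = 56 + 273 = 329
No contact after all attempts = 49 + 79 = 128
Eligibility not determined = 69 + 279 = 348
Ineligible = 16 + 55 = 71
Numerator: 314 + 12 + 329 + 78 = 733
Denominator: 314 + 12 + 329 + 128 + 78 + 348 = 1209
CON1 = 733 / 1209 = 0.6063
Denominator: 314 + 12 + 329 + 128 + 78 = 861
CON3 = 733 / 861 = 0.8513
Difference = 85.13 − 60.63 = 24.50 percentage points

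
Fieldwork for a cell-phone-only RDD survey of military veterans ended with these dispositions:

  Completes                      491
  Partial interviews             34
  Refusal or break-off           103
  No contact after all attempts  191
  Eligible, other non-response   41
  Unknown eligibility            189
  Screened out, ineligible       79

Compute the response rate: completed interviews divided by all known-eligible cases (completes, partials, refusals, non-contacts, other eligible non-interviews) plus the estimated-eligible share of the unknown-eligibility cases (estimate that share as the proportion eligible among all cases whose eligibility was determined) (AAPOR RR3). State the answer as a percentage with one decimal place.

47.5%

Numerator = 491
Known eligible = 491 + 34 + 103 + 191 + 41 = 860
e = 860 / (860 + 79) = 860 / 939 = 0.9159
Estimated eligible among unknowns = 0.9159 × 189 = 173.11
Denom = 860 + 173.11 = 1033.11
RR3 = 491 / 1033.11 = 0.4753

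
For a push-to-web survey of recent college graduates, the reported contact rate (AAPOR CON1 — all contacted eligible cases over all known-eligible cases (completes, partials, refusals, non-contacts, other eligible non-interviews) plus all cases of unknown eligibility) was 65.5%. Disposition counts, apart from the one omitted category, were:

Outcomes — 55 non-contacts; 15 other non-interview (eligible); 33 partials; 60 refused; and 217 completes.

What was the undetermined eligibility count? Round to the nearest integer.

116

Top: 217 + 33 + 60 + 15 = 325
CON1 = 325 / D = 0.655
D = 325 / 0.655 = 496.2
Other denominator terms total 380
undetermined eligibility = 496.2 − 380 ≈ 116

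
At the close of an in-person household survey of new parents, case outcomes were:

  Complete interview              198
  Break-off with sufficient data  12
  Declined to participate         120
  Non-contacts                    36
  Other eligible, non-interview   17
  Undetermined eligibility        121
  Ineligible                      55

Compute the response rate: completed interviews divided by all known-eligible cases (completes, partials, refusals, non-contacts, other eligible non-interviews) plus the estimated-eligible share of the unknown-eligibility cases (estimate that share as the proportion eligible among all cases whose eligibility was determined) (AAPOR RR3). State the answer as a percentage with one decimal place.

Num = 198
Known eligible = 198 + 12 + 120 + 36 + 17 = 383
e = 383 / (383 + 55) = 383 / 438 = 0.8744
Estimated eligible among unknowns = 0.8744 × 121 = 105.80
Denom = 383 + 105.80 = 488.80
RR3 = 198 / 488.80 = 0.4051

40.5%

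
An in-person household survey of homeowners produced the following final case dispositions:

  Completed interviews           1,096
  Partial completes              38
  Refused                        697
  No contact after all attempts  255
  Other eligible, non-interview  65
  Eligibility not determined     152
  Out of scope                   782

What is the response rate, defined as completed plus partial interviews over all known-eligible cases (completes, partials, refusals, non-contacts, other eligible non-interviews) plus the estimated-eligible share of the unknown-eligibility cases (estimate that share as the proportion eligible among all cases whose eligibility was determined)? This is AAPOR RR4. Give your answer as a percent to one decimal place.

50.1%

Numerator: 1096 + 38 = 1134
Known eligible: 1096 + 38 + 697 + 255 + 65 = 2151
e = 2151 / (2151 + 782) = 2151 / 2933 = 0.7334
e × U: 0.7334 × 152 = 111.48
Base: 2151 + 111.48 = 2262.48
RR4 = 1134 / 2262.48 = 0.5012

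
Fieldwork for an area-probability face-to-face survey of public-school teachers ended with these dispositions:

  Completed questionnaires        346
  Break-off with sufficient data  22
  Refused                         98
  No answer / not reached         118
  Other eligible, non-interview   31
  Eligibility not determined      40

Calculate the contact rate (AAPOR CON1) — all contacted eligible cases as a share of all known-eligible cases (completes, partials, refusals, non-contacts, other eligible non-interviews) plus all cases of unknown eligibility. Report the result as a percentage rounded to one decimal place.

Top: 346 + 22 + 98 + 31 = 497
Denom: 346 + 22 + 98 + 118 + 31 + 40 = 655
CON1 = 497 / 655 = 0.7588

75.9%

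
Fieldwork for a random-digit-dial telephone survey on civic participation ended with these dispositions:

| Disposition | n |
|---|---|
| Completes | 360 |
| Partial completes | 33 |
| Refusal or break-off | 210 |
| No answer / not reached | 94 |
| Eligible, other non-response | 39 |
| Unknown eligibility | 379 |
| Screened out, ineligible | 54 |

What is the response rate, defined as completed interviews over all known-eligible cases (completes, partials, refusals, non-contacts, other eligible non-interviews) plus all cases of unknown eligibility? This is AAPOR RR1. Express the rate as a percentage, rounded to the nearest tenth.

Num: 360
Base: 360 + 33 + 210 + 94 + 39 + 379 = 1115
RR1 = 360 / 1115 = 0.3229

32.3%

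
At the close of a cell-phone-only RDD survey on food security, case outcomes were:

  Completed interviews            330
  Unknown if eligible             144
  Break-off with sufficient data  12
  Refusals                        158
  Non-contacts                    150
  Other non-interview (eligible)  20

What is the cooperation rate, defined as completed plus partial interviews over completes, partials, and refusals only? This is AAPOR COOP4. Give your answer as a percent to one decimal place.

68.4%

Top = 330 + 12 = 342
Denom = 330 + 12 + 158 = 500
COOP4 = 342 / 500 = 0.6840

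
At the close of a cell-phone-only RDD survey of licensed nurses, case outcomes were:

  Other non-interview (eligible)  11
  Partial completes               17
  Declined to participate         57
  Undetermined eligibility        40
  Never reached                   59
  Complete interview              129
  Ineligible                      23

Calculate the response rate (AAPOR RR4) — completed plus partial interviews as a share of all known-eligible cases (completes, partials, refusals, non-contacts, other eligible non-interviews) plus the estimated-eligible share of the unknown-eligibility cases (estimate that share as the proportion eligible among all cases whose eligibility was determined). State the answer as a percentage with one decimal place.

Top: 129 + 17 = 146
Determined eligible: 129 + 17 + 57 + 59 + 11 = 273
e = 273 / (273 + 23) = 273 / 296 = 0.9223
e × U: 0.9223 × 40 = 36.89
Denom: 273 + 36.89 = 309.89
RR4 = 146 / 309.89 = 0.4711

47.1%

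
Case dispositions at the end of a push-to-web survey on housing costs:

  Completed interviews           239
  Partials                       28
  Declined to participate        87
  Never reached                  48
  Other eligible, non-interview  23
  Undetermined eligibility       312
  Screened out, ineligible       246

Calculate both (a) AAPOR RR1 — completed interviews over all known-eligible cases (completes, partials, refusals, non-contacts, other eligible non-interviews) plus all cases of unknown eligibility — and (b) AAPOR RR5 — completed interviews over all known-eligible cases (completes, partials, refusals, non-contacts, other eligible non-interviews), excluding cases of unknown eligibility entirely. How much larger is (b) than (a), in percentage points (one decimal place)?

Numerator → 239
Base → 239 + 28 + 87 + 48 + 23 + 312 = 737
RR1 = 239 / 737 = 0.3243
Base → 239 + 28 + 87 + 48 + 23 = 425
RR5 = 239 / 425 = 0.5624
Difference = 56.24 − 32.43 = 23.81 percentage points

23.8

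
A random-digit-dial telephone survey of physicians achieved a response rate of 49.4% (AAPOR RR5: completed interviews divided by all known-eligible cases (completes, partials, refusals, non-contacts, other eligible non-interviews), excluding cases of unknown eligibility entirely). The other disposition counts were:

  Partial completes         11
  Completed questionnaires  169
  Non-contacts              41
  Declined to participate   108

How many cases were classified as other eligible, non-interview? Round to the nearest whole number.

13

RR5 = 169 / D = 0.494
D = 169 / 0.494 = 342.1
Remaining denominator categories sum to 329
other eligible, non-interview = 342.1 − 329 ≈ 13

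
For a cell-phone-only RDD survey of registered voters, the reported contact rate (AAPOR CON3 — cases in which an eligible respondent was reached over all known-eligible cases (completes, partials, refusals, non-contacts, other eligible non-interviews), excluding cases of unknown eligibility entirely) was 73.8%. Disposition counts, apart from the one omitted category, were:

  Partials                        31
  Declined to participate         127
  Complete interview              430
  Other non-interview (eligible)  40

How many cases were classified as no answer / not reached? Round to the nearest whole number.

Top → 430 + 31 + 127 + 40 = 628
CON3 = 628 / D = 0.738
D = 628 / 0.738 = 850.9
Remaining denominator categories sum to 628
no answer / not reached = 850.9 − 628 ≈ 223

223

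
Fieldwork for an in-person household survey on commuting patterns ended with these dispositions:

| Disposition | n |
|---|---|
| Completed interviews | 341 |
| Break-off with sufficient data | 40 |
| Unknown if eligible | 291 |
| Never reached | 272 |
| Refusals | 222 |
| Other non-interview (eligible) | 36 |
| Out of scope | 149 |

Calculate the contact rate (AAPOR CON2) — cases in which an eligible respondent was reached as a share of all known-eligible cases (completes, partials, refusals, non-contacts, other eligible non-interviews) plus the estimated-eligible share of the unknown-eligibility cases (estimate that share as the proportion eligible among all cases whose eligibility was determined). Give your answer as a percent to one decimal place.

Numerator → 341 + 40 + 222 + 36 = 639
Known eligible → 341 + 40 + 222 + 272 + 36 = 911
e = 911 / (911 + 149) = 911 / 1060 = 0.8594
Estimated eligible among unknowns → 0.8594 × 291 = 250.09
Denominator → 911 + 250.09 = 1161.09
CON2 = 639 / 1161.09 = 0.5503

55.0%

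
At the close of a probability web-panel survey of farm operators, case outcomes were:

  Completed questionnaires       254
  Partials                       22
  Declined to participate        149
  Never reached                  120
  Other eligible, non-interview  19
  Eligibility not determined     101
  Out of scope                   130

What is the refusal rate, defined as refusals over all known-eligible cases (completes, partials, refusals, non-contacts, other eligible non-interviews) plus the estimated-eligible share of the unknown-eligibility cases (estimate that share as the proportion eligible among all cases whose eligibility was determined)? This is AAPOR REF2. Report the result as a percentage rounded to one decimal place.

23.1%

Numerator = 149
Known eligible = 254 + 22 + 149 + 120 + 19 = 564
e = 564 / (564 + 130) = 564 / 694 = 0.8127
Estimated eligible among unknowns = 0.8127 × 101 = 82.08
Base = 564 + 82.08 = 646.08
REF2 = 149 / 646.08 = 0.2306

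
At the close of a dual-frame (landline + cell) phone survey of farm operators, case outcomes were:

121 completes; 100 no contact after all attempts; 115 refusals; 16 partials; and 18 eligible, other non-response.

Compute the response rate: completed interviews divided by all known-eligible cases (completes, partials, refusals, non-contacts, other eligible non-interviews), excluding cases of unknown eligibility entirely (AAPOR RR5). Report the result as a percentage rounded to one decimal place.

Top: 121
Denom: 121 + 16 + 115 + 100 + 18 = 370
RR5 = 121 / 370 = 0.3270

32.7%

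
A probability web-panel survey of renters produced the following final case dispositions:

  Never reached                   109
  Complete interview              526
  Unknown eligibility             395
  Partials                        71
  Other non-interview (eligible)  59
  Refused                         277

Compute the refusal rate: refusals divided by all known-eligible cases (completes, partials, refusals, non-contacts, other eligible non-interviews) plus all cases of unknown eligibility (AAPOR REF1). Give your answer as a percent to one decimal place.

19.3%

Numerator = 277
Denom = 526 + 71 + 277 + 109 + 59 + 395 = 1437
REF1 = 277 / 1437 = 0.1928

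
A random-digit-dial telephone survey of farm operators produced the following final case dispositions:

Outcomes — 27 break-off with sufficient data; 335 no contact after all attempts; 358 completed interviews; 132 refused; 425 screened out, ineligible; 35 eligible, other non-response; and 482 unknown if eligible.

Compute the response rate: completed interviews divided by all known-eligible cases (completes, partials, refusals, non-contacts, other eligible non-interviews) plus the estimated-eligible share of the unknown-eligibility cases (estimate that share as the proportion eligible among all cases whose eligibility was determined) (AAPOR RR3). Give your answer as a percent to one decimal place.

29.5%

Top = 358
Known eligible = 358 + 27 + 132 + 335 + 35 = 887
e = 887 / (887 + 425) = 887 / 1312 = 0.6761
Eligible share of unknowns = 0.6761 × 482 = 325.88
Base = 887 + 325.88 = 1212.88
RR3 = 358 / 1212.88 = 0.2952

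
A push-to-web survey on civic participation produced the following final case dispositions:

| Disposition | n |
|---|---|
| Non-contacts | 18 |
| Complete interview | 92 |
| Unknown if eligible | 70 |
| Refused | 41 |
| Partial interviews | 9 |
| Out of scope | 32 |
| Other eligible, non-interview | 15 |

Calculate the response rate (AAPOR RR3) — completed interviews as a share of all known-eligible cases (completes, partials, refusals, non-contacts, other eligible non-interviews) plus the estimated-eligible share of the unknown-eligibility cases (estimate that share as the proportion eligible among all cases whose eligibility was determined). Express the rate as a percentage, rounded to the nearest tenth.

39.3%

Num → 92
Determined eligible → 92 + 9 + 41 + 18 + 15 = 175
e = 175 / (175 + 32) = 175 / 207 = 0.8454
Eligible share of unknowns → 0.8454 × 70 = 59.18
Base → 175 + 59.18 = 234.18
RR3 = 92 / 234.18 = 0.3929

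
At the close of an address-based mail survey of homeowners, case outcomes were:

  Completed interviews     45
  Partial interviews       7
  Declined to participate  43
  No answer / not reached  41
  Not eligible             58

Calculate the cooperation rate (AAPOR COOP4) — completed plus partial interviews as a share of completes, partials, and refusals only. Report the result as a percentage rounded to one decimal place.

54.7%

Top → 45 + 7 = 52
Denominator → 45 + 7 + 43 = 95
COOP4 = 52 / 95 = 0.5474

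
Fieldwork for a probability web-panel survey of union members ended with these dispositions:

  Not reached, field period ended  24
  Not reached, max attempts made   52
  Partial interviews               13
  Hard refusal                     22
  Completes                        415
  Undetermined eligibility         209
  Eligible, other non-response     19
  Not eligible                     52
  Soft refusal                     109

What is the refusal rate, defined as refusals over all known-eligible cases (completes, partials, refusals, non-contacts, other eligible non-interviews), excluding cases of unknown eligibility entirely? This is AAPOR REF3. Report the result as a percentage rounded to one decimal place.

20.0%

Refusal or break-off = 22 + 109 = 131
Non-contacts = 24 + 52 = 76
Top → 131
Denominator → 415 + 13 + 131 + 76 + 19 = 654
REF3 = 131 / 654 = 0.2003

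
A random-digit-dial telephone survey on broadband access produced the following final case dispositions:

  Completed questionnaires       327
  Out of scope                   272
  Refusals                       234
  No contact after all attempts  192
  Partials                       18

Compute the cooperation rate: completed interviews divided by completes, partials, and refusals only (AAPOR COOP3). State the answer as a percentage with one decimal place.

56.5%

Top → 327
Denom → 327 + 18 + 234 = 579
COOP3 = 327 / 579 = 0.5648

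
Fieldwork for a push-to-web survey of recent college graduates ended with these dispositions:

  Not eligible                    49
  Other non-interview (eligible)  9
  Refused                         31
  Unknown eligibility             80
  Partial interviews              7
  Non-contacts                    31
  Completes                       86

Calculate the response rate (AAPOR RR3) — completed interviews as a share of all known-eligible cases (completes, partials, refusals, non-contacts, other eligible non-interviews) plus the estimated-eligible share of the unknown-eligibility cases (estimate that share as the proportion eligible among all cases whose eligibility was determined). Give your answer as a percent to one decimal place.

Numerator = 86
Determined eligible = 86 + 7 + 31 + 31 + 9 = 164
e = 164 / (164 + 49) = 164 / 213 = 0.7700
Estimated eligible among unknowns = 0.7700 × 80 = 61.60
Denominator = 164 + 61.60 = 225.60
RR3 = 86 / 225.60 = 0.3812

38.1%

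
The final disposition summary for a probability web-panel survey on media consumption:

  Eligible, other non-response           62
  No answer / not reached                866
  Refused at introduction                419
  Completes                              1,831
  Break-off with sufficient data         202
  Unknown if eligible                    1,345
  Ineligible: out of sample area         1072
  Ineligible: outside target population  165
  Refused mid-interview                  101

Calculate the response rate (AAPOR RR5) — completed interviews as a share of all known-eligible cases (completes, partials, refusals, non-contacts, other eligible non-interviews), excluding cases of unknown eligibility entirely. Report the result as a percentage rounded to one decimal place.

52.6%

Refusal or break-off = 419 + 101 = 520
Out of scope = 165 + 1072 = 1237
Num → 1831
Denominator → 1831 + 202 + 520 + 866 + 62 = 3481
RR5 = 1831 / 3481 = 0.5260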